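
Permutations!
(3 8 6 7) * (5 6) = (3 8 5 6 7) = [0, 1, 2, 8, 4, 6, 7, 3, 5]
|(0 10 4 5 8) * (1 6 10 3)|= 8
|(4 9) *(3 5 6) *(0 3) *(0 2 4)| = 7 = |(0 3 5 6 2 4 9)|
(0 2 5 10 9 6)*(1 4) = (0 2 5 10 9 6)(1 4) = [2, 4, 5, 3, 1, 10, 0, 7, 8, 6, 9]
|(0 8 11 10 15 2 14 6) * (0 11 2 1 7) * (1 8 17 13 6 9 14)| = |(0 17 13 6 11 10 15 8 2 1 7)(9 14)| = 22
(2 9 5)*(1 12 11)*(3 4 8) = (1 12 11)(2 9 5)(3 4 8) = [0, 12, 9, 4, 8, 2, 6, 7, 3, 5, 10, 1, 11]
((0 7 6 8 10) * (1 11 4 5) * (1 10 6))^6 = ((0 7 1 11 4 5 10)(6 8))^6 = (0 10 5 4 11 1 7)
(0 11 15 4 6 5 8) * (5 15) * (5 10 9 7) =[11, 1, 2, 3, 6, 8, 15, 5, 0, 7, 9, 10, 12, 13, 14, 4] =(0 11 10 9 7 5 8)(4 6 15)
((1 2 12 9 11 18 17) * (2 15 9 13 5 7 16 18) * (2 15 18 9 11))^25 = (1 18 17)(2 7 12 16 13 9 5)(11 15)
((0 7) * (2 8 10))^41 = (0 7)(2 10 8)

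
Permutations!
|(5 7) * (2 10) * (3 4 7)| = |(2 10)(3 4 7 5)| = 4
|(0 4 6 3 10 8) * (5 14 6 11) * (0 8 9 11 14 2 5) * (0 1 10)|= |(0 4 14 6 3)(1 10 9 11)(2 5)|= 20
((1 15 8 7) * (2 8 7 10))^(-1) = ((1 15 7)(2 8 10))^(-1) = (1 7 15)(2 10 8)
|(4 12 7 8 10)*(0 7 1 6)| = |(0 7 8 10 4 12 1 6)| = 8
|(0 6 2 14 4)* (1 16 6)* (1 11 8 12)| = 10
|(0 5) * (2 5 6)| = |(0 6 2 5)| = 4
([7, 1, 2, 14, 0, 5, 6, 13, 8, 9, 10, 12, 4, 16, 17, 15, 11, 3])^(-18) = [16, 1, 2, 3, 13, 5, 6, 11, 8, 9, 10, 0, 7, 12, 14, 15, 4, 17]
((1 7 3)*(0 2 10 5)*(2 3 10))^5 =(0 5 10 7 1 3)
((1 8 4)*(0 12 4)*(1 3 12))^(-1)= ((0 1 8)(3 12 4))^(-1)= (0 8 1)(3 4 12)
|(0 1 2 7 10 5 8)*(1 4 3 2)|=|(0 4 3 2 7 10 5 8)|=8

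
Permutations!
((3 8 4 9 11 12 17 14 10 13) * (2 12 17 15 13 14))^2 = (2 15 3 4 11)(8 9 17 12 13)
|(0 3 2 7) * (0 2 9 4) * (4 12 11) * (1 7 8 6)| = 30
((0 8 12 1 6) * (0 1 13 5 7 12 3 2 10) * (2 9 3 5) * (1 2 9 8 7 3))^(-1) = (0 10 2 6 1 9 13 12 7)(3 5 8)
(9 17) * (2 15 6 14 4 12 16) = (2 15 6 14 4 12 16)(9 17) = [0, 1, 15, 3, 12, 5, 14, 7, 8, 17, 10, 11, 16, 13, 4, 6, 2, 9]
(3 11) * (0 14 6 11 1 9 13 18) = [14, 9, 2, 1, 4, 5, 11, 7, 8, 13, 10, 3, 12, 18, 6, 15, 16, 17, 0] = (0 14 6 11 3 1 9 13 18)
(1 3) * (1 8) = (1 3 8) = [0, 3, 2, 8, 4, 5, 6, 7, 1]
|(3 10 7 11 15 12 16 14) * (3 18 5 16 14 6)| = 11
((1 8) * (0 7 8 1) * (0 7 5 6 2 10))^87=((0 5 6 2 10)(7 8))^87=(0 6 10 5 2)(7 8)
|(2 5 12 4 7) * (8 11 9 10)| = 20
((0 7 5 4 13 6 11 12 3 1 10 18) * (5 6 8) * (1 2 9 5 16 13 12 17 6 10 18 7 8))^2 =((0 8 16 13 1 18)(2 9 5 4 12 3)(6 11 17)(7 10))^2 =(0 16 1)(2 5 12)(3 9 4)(6 17 11)(8 13 18)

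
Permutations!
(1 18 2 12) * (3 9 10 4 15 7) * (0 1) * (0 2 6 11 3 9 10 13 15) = (0 1 18 6 11 3 10 4)(2 12)(7 9 13 15) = [1, 18, 12, 10, 0, 5, 11, 9, 8, 13, 4, 3, 2, 15, 14, 7, 16, 17, 6]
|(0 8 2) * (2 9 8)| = |(0 2)(8 9)| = 2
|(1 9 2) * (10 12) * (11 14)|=6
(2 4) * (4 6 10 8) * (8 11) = (2 6 10 11 8 4) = [0, 1, 6, 3, 2, 5, 10, 7, 4, 9, 11, 8]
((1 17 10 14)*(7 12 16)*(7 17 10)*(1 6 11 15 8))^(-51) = (1 15 6 10 8 11 14)(7 12 16 17)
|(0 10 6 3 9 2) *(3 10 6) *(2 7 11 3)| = 4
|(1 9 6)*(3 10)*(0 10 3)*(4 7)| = 6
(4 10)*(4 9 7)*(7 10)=[0, 1, 2, 3, 7, 5, 6, 4, 8, 10, 9]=(4 7)(9 10)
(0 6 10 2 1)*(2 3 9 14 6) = (0 2 1)(3 9 14 6 10) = [2, 0, 1, 9, 4, 5, 10, 7, 8, 14, 3, 11, 12, 13, 6]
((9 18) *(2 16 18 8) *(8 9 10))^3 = (2 10 16 8 18)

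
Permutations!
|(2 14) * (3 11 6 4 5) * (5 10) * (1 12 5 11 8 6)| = |(1 12 5 3 8 6 4 10 11)(2 14)| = 18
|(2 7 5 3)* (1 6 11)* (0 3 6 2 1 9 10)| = |(0 3 1 2 7 5 6 11 9 10)| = 10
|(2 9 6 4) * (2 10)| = |(2 9 6 4 10)| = 5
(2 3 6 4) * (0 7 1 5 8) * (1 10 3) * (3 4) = (0 7 10 4 2 1 5 8)(3 6) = [7, 5, 1, 6, 2, 8, 3, 10, 0, 9, 4]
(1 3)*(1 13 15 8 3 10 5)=(1 10 5)(3 13 15 8)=[0, 10, 2, 13, 4, 1, 6, 7, 3, 9, 5, 11, 12, 15, 14, 8]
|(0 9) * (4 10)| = |(0 9)(4 10)| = 2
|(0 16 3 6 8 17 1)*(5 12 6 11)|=|(0 16 3 11 5 12 6 8 17 1)|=10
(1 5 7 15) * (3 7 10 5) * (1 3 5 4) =[0, 5, 2, 7, 1, 10, 6, 15, 8, 9, 4, 11, 12, 13, 14, 3] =(1 5 10 4)(3 7 15)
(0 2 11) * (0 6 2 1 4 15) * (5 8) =(0 1 4 15)(2 11 6)(5 8) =[1, 4, 11, 3, 15, 8, 2, 7, 5, 9, 10, 6, 12, 13, 14, 0]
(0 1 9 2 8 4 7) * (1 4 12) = (0 4 7)(1 9 2 8 12) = [4, 9, 8, 3, 7, 5, 6, 0, 12, 2, 10, 11, 1]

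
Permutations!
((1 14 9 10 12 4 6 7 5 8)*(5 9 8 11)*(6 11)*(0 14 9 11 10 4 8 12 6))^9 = ((0 14 12 8 1 9 4 10 6 7 11 5))^9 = (0 7 4 8)(1 14 11 10)(5 6 9 12)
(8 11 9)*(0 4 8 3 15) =(0 4 8 11 9 3 15) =[4, 1, 2, 15, 8, 5, 6, 7, 11, 3, 10, 9, 12, 13, 14, 0]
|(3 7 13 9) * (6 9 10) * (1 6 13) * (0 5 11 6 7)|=|(0 5 11 6 9 3)(1 7)(10 13)|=6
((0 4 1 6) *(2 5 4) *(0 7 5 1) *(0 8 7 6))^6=((0 2 1)(4 8 7 5))^6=(4 7)(5 8)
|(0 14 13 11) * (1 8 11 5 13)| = 10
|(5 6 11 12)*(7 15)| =|(5 6 11 12)(7 15)| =4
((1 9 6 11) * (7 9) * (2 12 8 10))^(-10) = ((1 7 9 6 11)(2 12 8 10))^(-10) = (2 8)(10 12)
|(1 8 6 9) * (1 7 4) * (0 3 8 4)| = |(0 3 8 6 9 7)(1 4)| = 6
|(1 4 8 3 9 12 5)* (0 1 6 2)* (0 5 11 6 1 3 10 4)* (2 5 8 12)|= 12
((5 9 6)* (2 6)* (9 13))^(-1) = ((2 6 5 13 9))^(-1) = (2 9 13 5 6)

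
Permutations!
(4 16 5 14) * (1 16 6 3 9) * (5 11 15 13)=(1 16 11 15 13 5 14 4 6 3 9)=[0, 16, 2, 9, 6, 14, 3, 7, 8, 1, 10, 15, 12, 5, 4, 13, 11]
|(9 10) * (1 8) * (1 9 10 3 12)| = 5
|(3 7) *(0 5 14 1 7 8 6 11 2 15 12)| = 12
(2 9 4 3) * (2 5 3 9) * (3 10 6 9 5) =[0, 1, 2, 3, 5, 10, 9, 7, 8, 4, 6] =(4 5 10 6 9)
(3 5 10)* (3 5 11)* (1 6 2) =(1 6 2)(3 11)(5 10) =[0, 6, 1, 11, 4, 10, 2, 7, 8, 9, 5, 3]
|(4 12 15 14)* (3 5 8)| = |(3 5 8)(4 12 15 14)| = 12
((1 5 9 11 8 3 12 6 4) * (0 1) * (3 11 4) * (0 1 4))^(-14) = (0 4 1 5 9)(3 12 6)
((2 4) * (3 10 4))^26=(2 10)(3 4)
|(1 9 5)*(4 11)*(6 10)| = 6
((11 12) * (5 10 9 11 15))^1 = (5 10 9 11 12 15)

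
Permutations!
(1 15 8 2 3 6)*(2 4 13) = [0, 15, 3, 6, 13, 5, 1, 7, 4, 9, 10, 11, 12, 2, 14, 8] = (1 15 8 4 13 2 3 6)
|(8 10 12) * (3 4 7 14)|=|(3 4 7 14)(8 10 12)|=12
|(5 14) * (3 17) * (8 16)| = 2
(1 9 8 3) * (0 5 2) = (0 5 2)(1 9 8 3) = [5, 9, 0, 1, 4, 2, 6, 7, 3, 8]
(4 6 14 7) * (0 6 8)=[6, 1, 2, 3, 8, 5, 14, 4, 0, 9, 10, 11, 12, 13, 7]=(0 6 14 7 4 8)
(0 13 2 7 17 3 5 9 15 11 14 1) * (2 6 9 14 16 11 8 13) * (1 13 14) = (0 2 7 17 3 5 1)(6 9 15 8 14 13)(11 16) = [2, 0, 7, 5, 4, 1, 9, 17, 14, 15, 10, 16, 12, 6, 13, 8, 11, 3]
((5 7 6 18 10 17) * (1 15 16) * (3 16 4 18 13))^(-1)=(1 16 3 13 6 7 5 17 10 18 4 15)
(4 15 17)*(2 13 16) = (2 13 16)(4 15 17) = [0, 1, 13, 3, 15, 5, 6, 7, 8, 9, 10, 11, 12, 16, 14, 17, 2, 4]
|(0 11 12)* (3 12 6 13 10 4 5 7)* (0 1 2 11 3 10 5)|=12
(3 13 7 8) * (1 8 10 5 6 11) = (1 8 3 13 7 10 5 6 11) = [0, 8, 2, 13, 4, 6, 11, 10, 3, 9, 5, 1, 12, 7]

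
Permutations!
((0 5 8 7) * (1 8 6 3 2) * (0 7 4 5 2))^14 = ((0 2 1 8 4 5 6 3))^14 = (0 6 4 1)(2 3 5 8)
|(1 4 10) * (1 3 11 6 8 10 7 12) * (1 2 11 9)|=11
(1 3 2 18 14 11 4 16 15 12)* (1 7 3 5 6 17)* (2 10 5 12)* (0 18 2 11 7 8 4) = [18, 12, 2, 10, 16, 6, 17, 3, 4, 9, 5, 0, 8, 13, 7, 11, 15, 1, 14] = (0 18 14 7 3 10 5 6 17 1 12 8 4 16 15 11)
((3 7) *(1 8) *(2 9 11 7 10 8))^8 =(11)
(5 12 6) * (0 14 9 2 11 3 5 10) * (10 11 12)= (0 14 9 2 12 6 11 3 5 10)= [14, 1, 12, 5, 4, 10, 11, 7, 8, 2, 0, 3, 6, 13, 9]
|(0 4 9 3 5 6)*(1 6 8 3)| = |(0 4 9 1 6)(3 5 8)| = 15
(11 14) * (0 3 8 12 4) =(0 3 8 12 4)(11 14) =[3, 1, 2, 8, 0, 5, 6, 7, 12, 9, 10, 14, 4, 13, 11]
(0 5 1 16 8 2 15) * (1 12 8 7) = [5, 16, 15, 3, 4, 12, 6, 1, 2, 9, 10, 11, 8, 13, 14, 0, 7] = (0 5 12 8 2 15)(1 16 7)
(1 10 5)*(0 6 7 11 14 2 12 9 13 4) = (0 6 7 11 14 2 12 9 13 4)(1 10 5) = [6, 10, 12, 3, 0, 1, 7, 11, 8, 13, 5, 14, 9, 4, 2]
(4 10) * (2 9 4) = [0, 1, 9, 3, 10, 5, 6, 7, 8, 4, 2] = (2 9 4 10)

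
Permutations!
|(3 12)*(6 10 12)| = 4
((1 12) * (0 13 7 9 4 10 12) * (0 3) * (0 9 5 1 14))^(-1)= ((0 13 7 5 1 3 9 4 10 12 14))^(-1)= (0 14 12 10 4 9 3 1 5 7 13)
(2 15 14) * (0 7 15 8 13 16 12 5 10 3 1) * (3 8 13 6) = (0 7 15 14 2 13 16 12 5 10 8 6 3 1) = [7, 0, 13, 1, 4, 10, 3, 15, 6, 9, 8, 11, 5, 16, 2, 14, 12]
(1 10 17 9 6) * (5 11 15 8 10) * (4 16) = [0, 5, 2, 3, 16, 11, 1, 7, 10, 6, 17, 15, 12, 13, 14, 8, 4, 9] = (1 5 11 15 8 10 17 9 6)(4 16)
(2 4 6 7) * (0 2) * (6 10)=(0 2 4 10 6 7)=[2, 1, 4, 3, 10, 5, 7, 0, 8, 9, 6]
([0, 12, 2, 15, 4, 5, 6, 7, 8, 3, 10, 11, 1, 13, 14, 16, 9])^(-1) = (1 12)(3 9 16 15)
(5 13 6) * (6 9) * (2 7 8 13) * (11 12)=[0, 1, 7, 3, 4, 2, 5, 8, 13, 6, 10, 12, 11, 9]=(2 7 8 13 9 6 5)(11 12)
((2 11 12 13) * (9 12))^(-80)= ((2 11 9 12 13))^(-80)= (13)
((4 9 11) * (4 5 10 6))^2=((4 9 11 5 10 6))^2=(4 11 10)(5 6 9)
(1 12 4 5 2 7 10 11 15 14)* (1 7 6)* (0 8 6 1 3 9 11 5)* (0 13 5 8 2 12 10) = (0 2 1 10 8 6 3 9 11 15 14 7)(4 13 5 12) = [2, 10, 1, 9, 13, 12, 3, 0, 6, 11, 8, 15, 4, 5, 7, 14]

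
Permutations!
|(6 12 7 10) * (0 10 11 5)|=|(0 10 6 12 7 11 5)|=7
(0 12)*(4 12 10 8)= [10, 1, 2, 3, 12, 5, 6, 7, 4, 9, 8, 11, 0]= (0 10 8 4 12)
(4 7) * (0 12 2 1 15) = [12, 15, 1, 3, 7, 5, 6, 4, 8, 9, 10, 11, 2, 13, 14, 0] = (0 12 2 1 15)(4 7)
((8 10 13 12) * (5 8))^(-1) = ((5 8 10 13 12))^(-1) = (5 12 13 10 8)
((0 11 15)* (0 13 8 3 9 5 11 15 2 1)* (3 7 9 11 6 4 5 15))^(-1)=(0 1 2 11 3)(4 6 5)(7 8 13 15 9)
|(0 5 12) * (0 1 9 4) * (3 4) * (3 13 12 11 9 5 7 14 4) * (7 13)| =10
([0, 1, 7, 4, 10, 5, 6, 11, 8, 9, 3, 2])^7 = (2 7 11)(3 4 10)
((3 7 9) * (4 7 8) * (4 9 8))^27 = (3 7 9 4 8)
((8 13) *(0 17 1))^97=(0 17 1)(8 13)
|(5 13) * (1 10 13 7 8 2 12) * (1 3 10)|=|(2 12 3 10 13 5 7 8)|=8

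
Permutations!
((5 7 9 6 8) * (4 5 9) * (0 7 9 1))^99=((0 7 4 5 9 6 8 1))^99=(0 5 8 7 9 1 4 6)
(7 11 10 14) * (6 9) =(6 9)(7 11 10 14) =[0, 1, 2, 3, 4, 5, 9, 11, 8, 6, 14, 10, 12, 13, 7]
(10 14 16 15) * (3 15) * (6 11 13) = (3 15 10 14 16)(6 11 13) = [0, 1, 2, 15, 4, 5, 11, 7, 8, 9, 14, 13, 12, 6, 16, 10, 3]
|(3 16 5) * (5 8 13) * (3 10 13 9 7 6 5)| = |(3 16 8 9 7 6 5 10 13)| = 9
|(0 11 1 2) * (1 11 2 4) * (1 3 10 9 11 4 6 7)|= |(0 2)(1 6 7)(3 10 9 11 4)|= 30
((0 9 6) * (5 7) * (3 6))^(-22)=(0 3)(6 9)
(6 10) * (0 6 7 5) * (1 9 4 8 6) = [1, 9, 2, 3, 8, 0, 10, 5, 6, 4, 7] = (0 1 9 4 8 6 10 7 5)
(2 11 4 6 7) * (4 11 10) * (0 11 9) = (0 11 9)(2 10 4 6 7) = [11, 1, 10, 3, 6, 5, 7, 2, 8, 0, 4, 9]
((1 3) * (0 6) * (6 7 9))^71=((0 7 9 6)(1 3))^71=(0 6 9 7)(1 3)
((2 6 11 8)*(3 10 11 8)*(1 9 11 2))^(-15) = ((1 9 11 3 10 2 6 8))^(-15) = (1 9 11 3 10 2 6 8)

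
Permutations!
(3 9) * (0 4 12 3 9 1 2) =(0 4 12 3 1 2) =[4, 2, 0, 1, 12, 5, 6, 7, 8, 9, 10, 11, 3]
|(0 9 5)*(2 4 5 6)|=6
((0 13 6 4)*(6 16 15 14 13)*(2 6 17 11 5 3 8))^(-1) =((0 17 11 5 3 8 2 6 4)(13 16 15 14))^(-1) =(0 4 6 2 8 3 5 11 17)(13 14 15 16)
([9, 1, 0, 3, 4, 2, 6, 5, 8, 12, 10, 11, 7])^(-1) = (0 2 5 7 12 9)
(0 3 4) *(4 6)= [3, 1, 2, 6, 0, 5, 4]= (0 3 6 4)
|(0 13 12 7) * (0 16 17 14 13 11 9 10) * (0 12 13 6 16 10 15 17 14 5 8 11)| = 6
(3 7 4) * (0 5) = (0 5)(3 7 4) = [5, 1, 2, 7, 3, 0, 6, 4]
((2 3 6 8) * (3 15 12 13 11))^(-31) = (2 15 12 13 11 3 6 8)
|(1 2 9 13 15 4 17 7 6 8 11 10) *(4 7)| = |(1 2 9 13 15 7 6 8 11 10)(4 17)| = 10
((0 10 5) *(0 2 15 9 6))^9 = ((0 10 5 2 15 9 6))^9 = (0 5 15 6 10 2 9)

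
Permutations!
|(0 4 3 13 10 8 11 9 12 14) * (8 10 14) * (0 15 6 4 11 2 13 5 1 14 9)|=70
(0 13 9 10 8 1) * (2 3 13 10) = [10, 0, 3, 13, 4, 5, 6, 7, 1, 2, 8, 11, 12, 9] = (0 10 8 1)(2 3 13 9)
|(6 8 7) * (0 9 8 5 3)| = |(0 9 8 7 6 5 3)| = 7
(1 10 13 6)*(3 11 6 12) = [0, 10, 2, 11, 4, 5, 1, 7, 8, 9, 13, 6, 3, 12] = (1 10 13 12 3 11 6)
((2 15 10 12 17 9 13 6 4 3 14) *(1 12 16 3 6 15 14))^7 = ((1 12 17 9 13 15 10 16 3)(2 14)(4 6))^7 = (1 16 15 9 12 3 10 13 17)(2 14)(4 6)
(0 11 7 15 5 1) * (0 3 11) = (1 3 11 7 15 5) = [0, 3, 2, 11, 4, 1, 6, 15, 8, 9, 10, 7, 12, 13, 14, 5]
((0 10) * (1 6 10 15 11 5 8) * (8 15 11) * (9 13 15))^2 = ((0 11 5 9 13 15 8 1 6 10))^2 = (0 5 13 8 6)(1 10 11 9 15)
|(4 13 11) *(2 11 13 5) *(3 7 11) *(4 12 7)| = 12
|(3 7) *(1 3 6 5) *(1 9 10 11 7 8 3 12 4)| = 6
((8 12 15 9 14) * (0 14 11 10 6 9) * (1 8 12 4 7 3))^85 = ((0 14 12 15)(1 8 4 7 3)(6 9 11 10))^85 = (0 14 12 15)(6 9 11 10)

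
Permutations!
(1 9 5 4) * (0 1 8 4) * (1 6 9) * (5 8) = (0 6 9 8 4 5) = [6, 1, 2, 3, 5, 0, 9, 7, 4, 8]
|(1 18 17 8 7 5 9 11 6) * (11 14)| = |(1 18 17 8 7 5 9 14 11 6)| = 10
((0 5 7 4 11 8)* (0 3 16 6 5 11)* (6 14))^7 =(0 5 16 11 7 14 8 4 6 3)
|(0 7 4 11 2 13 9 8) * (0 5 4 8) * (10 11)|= 10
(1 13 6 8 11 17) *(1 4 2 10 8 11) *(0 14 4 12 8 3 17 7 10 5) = (0 14 4 2 5)(1 13 6 11 7 10 3 17 12 8) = [14, 13, 5, 17, 2, 0, 11, 10, 1, 9, 3, 7, 8, 6, 4, 15, 16, 12]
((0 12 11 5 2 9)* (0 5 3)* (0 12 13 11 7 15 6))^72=((0 13 11 3 12 7 15 6)(2 9 5))^72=(15)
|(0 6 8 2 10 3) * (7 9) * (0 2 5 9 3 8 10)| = |(0 6 10 8 5 9 7 3 2)| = 9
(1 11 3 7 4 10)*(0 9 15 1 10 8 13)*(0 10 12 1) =(0 9 15)(1 11 3 7 4 8 13 10 12) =[9, 11, 2, 7, 8, 5, 6, 4, 13, 15, 12, 3, 1, 10, 14, 0]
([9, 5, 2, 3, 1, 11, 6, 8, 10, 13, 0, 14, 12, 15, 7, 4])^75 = [15, 14, 2, 3, 11, 7, 6, 0, 9, 4, 13, 8, 12, 1, 10, 5]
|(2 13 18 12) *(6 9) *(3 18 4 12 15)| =12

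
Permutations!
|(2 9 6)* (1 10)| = 6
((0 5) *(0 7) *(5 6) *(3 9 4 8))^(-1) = (0 7 5 6)(3 8 4 9)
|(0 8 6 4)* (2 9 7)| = 12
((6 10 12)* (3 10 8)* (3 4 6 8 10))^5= ((4 6 10 12 8))^5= (12)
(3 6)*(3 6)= (6)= [0, 1, 2, 3, 4, 5, 6]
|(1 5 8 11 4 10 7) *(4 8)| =10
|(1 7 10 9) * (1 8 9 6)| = 4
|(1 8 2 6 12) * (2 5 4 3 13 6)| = |(1 8 5 4 3 13 6 12)| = 8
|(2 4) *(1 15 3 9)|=4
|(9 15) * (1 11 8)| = 6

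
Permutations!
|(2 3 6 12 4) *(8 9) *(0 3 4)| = 4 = |(0 3 6 12)(2 4)(8 9)|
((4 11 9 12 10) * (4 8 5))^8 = (4 11 9 12 10 8 5)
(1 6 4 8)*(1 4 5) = (1 6 5)(4 8) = [0, 6, 2, 3, 8, 1, 5, 7, 4]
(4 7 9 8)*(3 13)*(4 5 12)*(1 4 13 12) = [0, 4, 2, 12, 7, 1, 6, 9, 5, 8, 10, 11, 13, 3] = (1 4 7 9 8 5)(3 12 13)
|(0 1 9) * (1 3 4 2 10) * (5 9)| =|(0 3 4 2 10 1 5 9)| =8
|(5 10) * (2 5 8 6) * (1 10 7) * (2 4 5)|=7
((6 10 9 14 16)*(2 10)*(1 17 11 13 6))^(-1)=((1 17 11 13 6 2 10 9 14 16))^(-1)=(1 16 14 9 10 2 6 13 11 17)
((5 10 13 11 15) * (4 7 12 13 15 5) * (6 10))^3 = ((4 7 12 13 11 5 6 10 15))^3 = (4 13 6)(5 15 12)(7 11 10)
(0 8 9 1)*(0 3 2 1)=(0 8 9)(1 3 2)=[8, 3, 1, 2, 4, 5, 6, 7, 9, 0]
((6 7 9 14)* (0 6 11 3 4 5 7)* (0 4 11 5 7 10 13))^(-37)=(0 13 10 5 14 9 7 4 6)(3 11)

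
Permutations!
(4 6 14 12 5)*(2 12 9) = (2 12 5 4 6 14 9) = [0, 1, 12, 3, 6, 4, 14, 7, 8, 2, 10, 11, 5, 13, 9]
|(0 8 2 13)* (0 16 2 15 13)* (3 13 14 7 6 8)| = 5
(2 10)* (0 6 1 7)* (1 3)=(0 6 3 1 7)(2 10)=[6, 7, 10, 1, 4, 5, 3, 0, 8, 9, 2]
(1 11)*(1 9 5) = (1 11 9 5) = [0, 11, 2, 3, 4, 1, 6, 7, 8, 5, 10, 9]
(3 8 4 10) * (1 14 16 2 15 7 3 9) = (1 14 16 2 15 7 3 8 4 10 9) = [0, 14, 15, 8, 10, 5, 6, 3, 4, 1, 9, 11, 12, 13, 16, 7, 2]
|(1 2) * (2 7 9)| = 4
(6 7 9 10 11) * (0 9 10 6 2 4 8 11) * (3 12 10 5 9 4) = (0 4 8 11 2 3 12 10)(5 9 6 7) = [4, 1, 3, 12, 8, 9, 7, 5, 11, 6, 0, 2, 10]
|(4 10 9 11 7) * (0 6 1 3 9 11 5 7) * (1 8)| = 11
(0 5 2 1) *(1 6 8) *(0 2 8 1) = (0 5 8)(1 2 6) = [5, 2, 6, 3, 4, 8, 1, 7, 0]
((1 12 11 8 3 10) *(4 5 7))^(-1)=(1 10 3 8 11 12)(4 7 5)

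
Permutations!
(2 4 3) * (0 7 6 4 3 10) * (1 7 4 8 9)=[4, 7, 3, 2, 10, 5, 8, 6, 9, 1, 0]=(0 4 10)(1 7 6 8 9)(2 3)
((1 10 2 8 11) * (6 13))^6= (13)(1 10 2 8 11)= ((1 10 2 8 11)(6 13))^6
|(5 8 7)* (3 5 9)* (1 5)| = 6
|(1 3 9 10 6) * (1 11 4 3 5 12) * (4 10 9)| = 6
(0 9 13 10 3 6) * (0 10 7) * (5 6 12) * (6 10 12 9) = (0 6 12 5 10 3 9 13 7) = [6, 1, 2, 9, 4, 10, 12, 0, 8, 13, 3, 11, 5, 7]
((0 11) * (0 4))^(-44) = (0 11 4)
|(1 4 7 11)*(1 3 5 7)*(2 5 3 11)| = |(11)(1 4)(2 5 7)| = 6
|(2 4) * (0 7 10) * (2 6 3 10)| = 7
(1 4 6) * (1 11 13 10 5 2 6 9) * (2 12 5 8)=[0, 4, 6, 3, 9, 12, 11, 7, 2, 1, 8, 13, 5, 10]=(1 4 9)(2 6 11 13 10 8)(5 12)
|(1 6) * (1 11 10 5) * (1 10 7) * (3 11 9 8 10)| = |(1 6 9 8 10 5 3 11 7)| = 9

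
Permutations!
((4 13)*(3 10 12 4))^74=(3 13 4 12 10)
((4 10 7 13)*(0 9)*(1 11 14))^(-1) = (0 9)(1 14 11)(4 13 7 10)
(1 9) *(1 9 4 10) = [0, 4, 2, 3, 10, 5, 6, 7, 8, 9, 1] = (1 4 10)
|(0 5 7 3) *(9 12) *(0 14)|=|(0 5 7 3 14)(9 12)|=10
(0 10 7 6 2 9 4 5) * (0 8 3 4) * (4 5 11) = (0 10 7 6 2 9)(3 5 8)(4 11) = [10, 1, 9, 5, 11, 8, 2, 6, 3, 0, 7, 4]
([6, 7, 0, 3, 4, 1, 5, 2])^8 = (0 5 7)(1 2 6)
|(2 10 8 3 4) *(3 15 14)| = 7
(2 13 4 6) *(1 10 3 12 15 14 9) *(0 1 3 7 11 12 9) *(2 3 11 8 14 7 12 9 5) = (0 1 10 12 15 7 8 14)(2 13 4 6 3 5)(9 11) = [1, 10, 13, 5, 6, 2, 3, 8, 14, 11, 12, 9, 15, 4, 0, 7]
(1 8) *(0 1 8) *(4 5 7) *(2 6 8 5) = (0 1)(2 6 8 5 7 4) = [1, 0, 6, 3, 2, 7, 8, 4, 5]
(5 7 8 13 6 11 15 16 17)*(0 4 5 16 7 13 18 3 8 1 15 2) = (0 4 5 13 6 11 2)(1 15 7)(3 8 18)(16 17) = [4, 15, 0, 8, 5, 13, 11, 1, 18, 9, 10, 2, 12, 6, 14, 7, 17, 16, 3]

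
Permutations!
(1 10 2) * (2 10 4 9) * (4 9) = [0, 9, 1, 3, 4, 5, 6, 7, 8, 2, 10] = (10)(1 9 2)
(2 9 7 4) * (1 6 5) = (1 6 5)(2 9 7 4) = [0, 6, 9, 3, 2, 1, 5, 4, 8, 7]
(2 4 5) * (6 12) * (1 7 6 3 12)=(1 7 6)(2 4 5)(3 12)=[0, 7, 4, 12, 5, 2, 1, 6, 8, 9, 10, 11, 3]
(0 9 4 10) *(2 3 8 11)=(0 9 4 10)(2 3 8 11)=[9, 1, 3, 8, 10, 5, 6, 7, 11, 4, 0, 2]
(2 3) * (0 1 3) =(0 1 3 2) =[1, 3, 0, 2]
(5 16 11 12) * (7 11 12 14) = [0, 1, 2, 3, 4, 16, 6, 11, 8, 9, 10, 14, 5, 13, 7, 15, 12] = (5 16 12)(7 11 14)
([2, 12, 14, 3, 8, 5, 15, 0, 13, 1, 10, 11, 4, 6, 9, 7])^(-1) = (0 7 15 6 13 8 4 12 1 9 14 2)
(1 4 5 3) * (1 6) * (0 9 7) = (0 9 7)(1 4 5 3 6) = [9, 4, 2, 6, 5, 3, 1, 0, 8, 7]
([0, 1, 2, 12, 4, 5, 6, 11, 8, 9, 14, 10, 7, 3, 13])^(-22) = (3 13 14 10 11 7 12)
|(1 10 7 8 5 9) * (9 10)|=|(1 9)(5 10 7 8)|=4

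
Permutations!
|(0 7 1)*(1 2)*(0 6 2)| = |(0 7)(1 6 2)| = 6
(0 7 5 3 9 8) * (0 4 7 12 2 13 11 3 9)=(0 12 2 13 11 3)(4 7 5 9 8)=[12, 1, 13, 0, 7, 9, 6, 5, 4, 8, 10, 3, 2, 11]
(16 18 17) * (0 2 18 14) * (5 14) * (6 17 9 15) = (0 2 18 9 15 6 17 16 5 14) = [2, 1, 18, 3, 4, 14, 17, 7, 8, 15, 10, 11, 12, 13, 0, 6, 5, 16, 9]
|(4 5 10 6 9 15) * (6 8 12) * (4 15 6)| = |(15)(4 5 10 8 12)(6 9)| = 10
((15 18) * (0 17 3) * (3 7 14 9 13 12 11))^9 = (15 18)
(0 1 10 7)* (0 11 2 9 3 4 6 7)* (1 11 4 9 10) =[11, 1, 10, 9, 6, 5, 7, 4, 8, 3, 0, 2] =(0 11 2 10)(3 9)(4 6 7)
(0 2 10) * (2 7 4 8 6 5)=(0 7 4 8 6 5 2 10)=[7, 1, 10, 3, 8, 2, 5, 4, 6, 9, 0]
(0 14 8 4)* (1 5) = (0 14 8 4)(1 5) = [14, 5, 2, 3, 0, 1, 6, 7, 4, 9, 10, 11, 12, 13, 8]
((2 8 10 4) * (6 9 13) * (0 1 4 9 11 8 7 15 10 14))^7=((0 1 4 2 7 15 10 9 13 6 11 8 14))^7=(0 9 1 13 4 6 2 11 7 8 15 14 10)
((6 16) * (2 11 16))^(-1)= (2 6 16 11)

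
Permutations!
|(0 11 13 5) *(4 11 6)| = 6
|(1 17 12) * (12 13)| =4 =|(1 17 13 12)|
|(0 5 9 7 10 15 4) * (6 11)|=|(0 5 9 7 10 15 4)(6 11)|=14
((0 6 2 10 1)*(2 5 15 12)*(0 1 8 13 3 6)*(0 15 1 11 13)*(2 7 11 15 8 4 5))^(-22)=(1 12 11 3 2 4)(5 15 7 13 6 10)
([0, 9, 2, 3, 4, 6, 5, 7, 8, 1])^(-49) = [0, 9, 2, 3, 4, 6, 5, 7, 8, 1]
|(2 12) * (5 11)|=2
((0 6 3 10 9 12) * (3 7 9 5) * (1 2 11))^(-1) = (0 12 9 7 6)(1 11 2)(3 5 10)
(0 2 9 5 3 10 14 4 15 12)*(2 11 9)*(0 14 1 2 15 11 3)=(0 3 10 1 2 15 12 14 4 11 9 5)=[3, 2, 15, 10, 11, 0, 6, 7, 8, 5, 1, 9, 14, 13, 4, 12]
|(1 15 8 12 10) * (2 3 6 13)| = 20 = |(1 15 8 12 10)(2 3 6 13)|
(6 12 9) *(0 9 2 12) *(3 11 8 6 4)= (0 9 4 3 11 8 6)(2 12)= [9, 1, 12, 11, 3, 5, 0, 7, 6, 4, 10, 8, 2]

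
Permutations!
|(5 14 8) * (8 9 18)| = 5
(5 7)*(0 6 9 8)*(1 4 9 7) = (0 6 7 5 1 4 9 8) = [6, 4, 2, 3, 9, 1, 7, 5, 0, 8]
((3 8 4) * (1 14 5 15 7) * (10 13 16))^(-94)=(1 14 5 15 7)(3 4 8)(10 16 13)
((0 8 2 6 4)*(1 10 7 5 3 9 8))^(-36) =((0 1 10 7 5 3 9 8 2 6 4))^(-36) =(0 2 3 10 4 8 5 1 6 9 7)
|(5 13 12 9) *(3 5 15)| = 6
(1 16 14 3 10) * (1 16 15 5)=(1 15 5)(3 10 16 14)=[0, 15, 2, 10, 4, 1, 6, 7, 8, 9, 16, 11, 12, 13, 3, 5, 14]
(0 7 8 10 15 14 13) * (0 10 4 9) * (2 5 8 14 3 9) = (0 7 14 13 10 15 3 9)(2 5 8 4) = [7, 1, 5, 9, 2, 8, 6, 14, 4, 0, 15, 11, 12, 10, 13, 3]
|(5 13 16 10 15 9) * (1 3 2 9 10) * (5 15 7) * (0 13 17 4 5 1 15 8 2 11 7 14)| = 12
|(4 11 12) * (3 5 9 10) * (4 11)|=4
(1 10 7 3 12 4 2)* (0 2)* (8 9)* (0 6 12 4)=(0 2 1 10 7 3 4 6 12)(8 9)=[2, 10, 1, 4, 6, 5, 12, 3, 9, 8, 7, 11, 0]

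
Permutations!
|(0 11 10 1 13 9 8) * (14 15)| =14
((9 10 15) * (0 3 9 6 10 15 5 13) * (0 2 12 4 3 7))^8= (2 5 6 9 4)(3 12 13 10 15)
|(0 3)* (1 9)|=|(0 3)(1 9)|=2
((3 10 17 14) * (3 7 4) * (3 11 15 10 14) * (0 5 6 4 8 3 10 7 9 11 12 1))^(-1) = (0 1 12 4 6 5)(3 8 7 15 11 9 14)(10 17)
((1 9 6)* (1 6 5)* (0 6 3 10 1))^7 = ((0 6 3 10 1 9 5))^7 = (10)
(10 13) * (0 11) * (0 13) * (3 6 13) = [11, 1, 2, 6, 4, 5, 13, 7, 8, 9, 0, 3, 12, 10] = (0 11 3 6 13 10)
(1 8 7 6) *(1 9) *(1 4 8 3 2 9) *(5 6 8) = (1 3 2 9 4 5 6)(7 8) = [0, 3, 9, 2, 5, 6, 1, 8, 7, 4]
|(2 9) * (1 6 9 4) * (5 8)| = 10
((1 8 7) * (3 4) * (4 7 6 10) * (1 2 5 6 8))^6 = ((2 5 6 10 4 3 7))^6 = (2 7 3 4 10 6 5)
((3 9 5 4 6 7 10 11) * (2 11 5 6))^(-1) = (2 4 5 10 7 6 9 3 11)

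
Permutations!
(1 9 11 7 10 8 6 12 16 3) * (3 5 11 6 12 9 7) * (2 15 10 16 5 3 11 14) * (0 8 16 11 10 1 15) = [8, 7, 0, 15, 4, 14, 9, 11, 12, 6, 16, 10, 5, 13, 2, 1, 3] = (0 8 12 5 14 2)(1 7 11 10 16 3 15)(6 9)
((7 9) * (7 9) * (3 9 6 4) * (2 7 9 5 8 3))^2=((2 7 9 6 4)(3 5 8))^2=(2 9 4 7 6)(3 8 5)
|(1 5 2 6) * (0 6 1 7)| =3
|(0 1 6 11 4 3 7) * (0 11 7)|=7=|(0 1 6 7 11 4 3)|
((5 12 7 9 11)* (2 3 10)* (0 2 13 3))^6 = ((0 2)(3 10 13)(5 12 7 9 11))^6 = (13)(5 12 7 9 11)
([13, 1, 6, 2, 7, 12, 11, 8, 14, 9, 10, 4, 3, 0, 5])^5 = [13, 1, 8, 7, 12, 11, 14, 3, 2, 9, 10, 5, 4, 0, 6]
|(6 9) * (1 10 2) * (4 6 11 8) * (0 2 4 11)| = 14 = |(0 2 1 10 4 6 9)(8 11)|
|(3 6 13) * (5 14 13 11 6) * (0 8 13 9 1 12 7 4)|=|(0 8 13 3 5 14 9 1 12 7 4)(6 11)|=22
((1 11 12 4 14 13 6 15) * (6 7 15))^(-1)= (1 15 7 13 14 4 12 11)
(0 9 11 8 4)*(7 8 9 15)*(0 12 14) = (0 15 7 8 4 12 14)(9 11) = [15, 1, 2, 3, 12, 5, 6, 8, 4, 11, 10, 9, 14, 13, 0, 7]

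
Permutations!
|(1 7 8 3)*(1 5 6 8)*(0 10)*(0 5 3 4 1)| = 8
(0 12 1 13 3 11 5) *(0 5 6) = (0 12 1 13 3 11 6) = [12, 13, 2, 11, 4, 5, 0, 7, 8, 9, 10, 6, 1, 3]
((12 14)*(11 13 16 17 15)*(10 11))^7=((10 11 13 16 17 15)(12 14))^7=(10 11 13 16 17 15)(12 14)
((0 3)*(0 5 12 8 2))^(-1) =(0 2 8 12 5 3)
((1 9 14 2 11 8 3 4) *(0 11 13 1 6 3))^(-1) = (0 8 11)(1 13 2 14 9)(3 6 4)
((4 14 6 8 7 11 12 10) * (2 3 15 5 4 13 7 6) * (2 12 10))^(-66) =(2 4 3 14 15 12 5)(7 10)(11 13)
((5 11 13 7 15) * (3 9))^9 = ((3 9)(5 11 13 7 15))^9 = (3 9)(5 15 7 13 11)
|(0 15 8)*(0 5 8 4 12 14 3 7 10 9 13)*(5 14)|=12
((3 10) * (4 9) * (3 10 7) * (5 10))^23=(3 7)(4 9)(5 10)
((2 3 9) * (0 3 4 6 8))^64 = (0 3 9 2 4 6 8)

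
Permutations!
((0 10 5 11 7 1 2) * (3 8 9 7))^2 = ((0 10 5 11 3 8 9 7 1 2))^2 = (0 5 3 9 1)(2 10 11 8 7)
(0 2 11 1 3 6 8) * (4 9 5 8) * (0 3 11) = (0 2)(1 11)(3 6 4 9 5 8) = [2, 11, 0, 6, 9, 8, 4, 7, 3, 5, 10, 1]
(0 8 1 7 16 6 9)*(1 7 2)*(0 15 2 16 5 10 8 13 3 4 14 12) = (0 13 3 4 14 12)(1 16 6 9 15 2)(5 10 8 7) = [13, 16, 1, 4, 14, 10, 9, 5, 7, 15, 8, 11, 0, 3, 12, 2, 6]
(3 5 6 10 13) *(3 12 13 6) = (3 5)(6 10)(12 13) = [0, 1, 2, 5, 4, 3, 10, 7, 8, 9, 6, 11, 13, 12]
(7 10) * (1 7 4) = [0, 7, 2, 3, 1, 5, 6, 10, 8, 9, 4] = (1 7 10 4)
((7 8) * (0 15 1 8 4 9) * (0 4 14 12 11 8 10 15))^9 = ((1 10 15)(4 9)(7 14 12 11 8))^9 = (15)(4 9)(7 8 11 12 14)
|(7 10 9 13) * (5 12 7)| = 6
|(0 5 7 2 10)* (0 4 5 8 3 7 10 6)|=6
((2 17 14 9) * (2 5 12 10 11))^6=(2 10 5 14)(9 17 11 12)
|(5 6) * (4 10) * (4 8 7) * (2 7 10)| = 6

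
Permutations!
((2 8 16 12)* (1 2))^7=(1 8 12 2 16)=((1 2 8 16 12))^7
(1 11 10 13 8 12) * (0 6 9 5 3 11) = (0 6 9 5 3 11 10 13 8 12 1) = [6, 0, 2, 11, 4, 3, 9, 7, 12, 5, 13, 10, 1, 8]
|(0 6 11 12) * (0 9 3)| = 6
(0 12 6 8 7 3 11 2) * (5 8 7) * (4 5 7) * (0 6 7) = [12, 1, 6, 11, 5, 8, 4, 3, 0, 9, 10, 2, 7] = (0 12 7 3 11 2 6 4 5 8)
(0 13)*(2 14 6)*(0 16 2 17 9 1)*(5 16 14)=(0 13 14 6 17 9 1)(2 5 16)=[13, 0, 5, 3, 4, 16, 17, 7, 8, 1, 10, 11, 12, 14, 6, 15, 2, 9]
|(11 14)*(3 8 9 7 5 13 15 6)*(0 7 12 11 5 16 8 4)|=14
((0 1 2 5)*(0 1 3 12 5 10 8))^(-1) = ((0 3 12 5 1 2 10 8))^(-1) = (0 8 10 2 1 5 12 3)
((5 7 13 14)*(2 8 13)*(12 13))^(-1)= ((2 8 12 13 14 5 7))^(-1)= (2 7 5 14 13 12 8)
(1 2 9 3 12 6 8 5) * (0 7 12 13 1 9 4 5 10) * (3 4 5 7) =(0 3 13 1 2 5 9 4 7 12 6 8 10) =[3, 2, 5, 13, 7, 9, 8, 12, 10, 4, 0, 11, 6, 1]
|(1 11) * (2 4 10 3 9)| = 10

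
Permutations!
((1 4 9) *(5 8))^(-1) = (1 9 4)(5 8) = ((1 4 9)(5 8))^(-1)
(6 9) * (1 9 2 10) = (1 9 6 2 10) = [0, 9, 10, 3, 4, 5, 2, 7, 8, 6, 1]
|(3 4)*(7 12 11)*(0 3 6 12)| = |(0 3 4 6 12 11 7)| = 7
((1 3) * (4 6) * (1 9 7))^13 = ((1 3 9 7)(4 6))^13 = (1 3 9 7)(4 6)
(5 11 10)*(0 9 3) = [9, 1, 2, 0, 4, 11, 6, 7, 8, 3, 5, 10] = (0 9 3)(5 11 10)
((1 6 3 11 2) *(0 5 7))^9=((0 5 7)(1 6 3 11 2))^9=(1 2 11 3 6)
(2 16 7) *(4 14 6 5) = (2 16 7)(4 14 6 5) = [0, 1, 16, 3, 14, 4, 5, 2, 8, 9, 10, 11, 12, 13, 6, 15, 7]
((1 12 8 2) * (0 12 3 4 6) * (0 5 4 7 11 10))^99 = (12)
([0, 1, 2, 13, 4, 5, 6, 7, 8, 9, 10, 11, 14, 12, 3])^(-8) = (14)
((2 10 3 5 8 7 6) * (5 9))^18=(2 3 5 7)(6 10 9 8)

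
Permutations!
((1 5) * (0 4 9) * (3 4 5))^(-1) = ((0 5 1 3 4 9))^(-1) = (0 9 4 3 1 5)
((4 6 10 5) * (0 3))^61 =((0 3)(4 6 10 5))^61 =(0 3)(4 6 10 5)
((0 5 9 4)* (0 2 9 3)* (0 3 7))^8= (0 7 5)(2 4 9)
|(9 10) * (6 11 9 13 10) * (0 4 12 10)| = 15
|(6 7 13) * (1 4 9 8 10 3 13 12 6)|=21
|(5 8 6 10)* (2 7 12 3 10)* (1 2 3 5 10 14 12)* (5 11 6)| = |(1 2 7)(3 14 12 11 6)(5 8)| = 30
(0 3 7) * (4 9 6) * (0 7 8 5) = [3, 1, 2, 8, 9, 0, 4, 7, 5, 6] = (0 3 8 5)(4 9 6)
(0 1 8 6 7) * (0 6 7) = (0 1 8 7 6) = [1, 8, 2, 3, 4, 5, 0, 6, 7]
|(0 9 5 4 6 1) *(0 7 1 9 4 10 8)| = 14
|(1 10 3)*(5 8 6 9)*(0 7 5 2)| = |(0 7 5 8 6 9 2)(1 10 3)| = 21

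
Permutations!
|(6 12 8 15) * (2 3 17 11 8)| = 8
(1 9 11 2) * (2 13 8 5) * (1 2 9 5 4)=(1 5 9 11 13 8 4)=[0, 5, 2, 3, 1, 9, 6, 7, 4, 11, 10, 13, 12, 8]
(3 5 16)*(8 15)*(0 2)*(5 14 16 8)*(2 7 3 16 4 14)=(16)(0 7 3 2)(4 14)(5 8 15)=[7, 1, 0, 2, 14, 8, 6, 3, 15, 9, 10, 11, 12, 13, 4, 5, 16]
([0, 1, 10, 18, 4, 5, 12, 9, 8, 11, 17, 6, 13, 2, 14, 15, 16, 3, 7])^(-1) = (2 13 12 6 11 9 7 18 3 17 10)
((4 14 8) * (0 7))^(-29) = (0 7)(4 14 8)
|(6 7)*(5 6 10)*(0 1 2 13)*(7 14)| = 20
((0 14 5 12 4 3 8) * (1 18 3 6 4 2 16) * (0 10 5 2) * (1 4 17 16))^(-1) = (0 12 5 10 8 3 18 1 2 14)(4 16 17 6)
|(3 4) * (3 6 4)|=2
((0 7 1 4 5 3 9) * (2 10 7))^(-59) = ((0 2 10 7 1 4 5 3 9))^(-59) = (0 1 9 7 3 10 5 2 4)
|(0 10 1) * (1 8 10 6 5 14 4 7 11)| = 8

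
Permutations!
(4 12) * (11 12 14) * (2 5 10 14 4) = (2 5 10 14 11 12) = [0, 1, 5, 3, 4, 10, 6, 7, 8, 9, 14, 12, 2, 13, 11]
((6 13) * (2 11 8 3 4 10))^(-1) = (2 10 4 3 8 11)(6 13)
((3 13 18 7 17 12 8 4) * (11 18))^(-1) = (3 4 8 12 17 7 18 11 13) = ((3 13 11 18 7 17 12 8 4))^(-1)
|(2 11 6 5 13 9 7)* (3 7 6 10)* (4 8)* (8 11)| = 28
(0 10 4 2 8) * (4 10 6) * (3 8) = [6, 1, 3, 8, 2, 5, 4, 7, 0, 9, 10] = (10)(0 6 4 2 3 8)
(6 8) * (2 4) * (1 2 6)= (1 2 4 6 8)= [0, 2, 4, 3, 6, 5, 8, 7, 1]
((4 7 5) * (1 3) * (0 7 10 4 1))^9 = (0 3 1 5 7)(4 10)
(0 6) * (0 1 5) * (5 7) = (0 6 1 7 5) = [6, 7, 2, 3, 4, 0, 1, 5]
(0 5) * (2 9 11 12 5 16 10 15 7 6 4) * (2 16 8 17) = [8, 1, 9, 3, 16, 0, 4, 6, 17, 11, 15, 12, 5, 13, 14, 7, 10, 2] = (0 8 17 2 9 11 12 5)(4 16 10 15 7 6)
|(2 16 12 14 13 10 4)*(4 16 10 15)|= |(2 10 16 12 14 13 15 4)|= 8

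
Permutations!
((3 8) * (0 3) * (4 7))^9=((0 3 8)(4 7))^9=(8)(4 7)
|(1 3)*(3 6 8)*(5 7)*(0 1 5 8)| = |(0 1 6)(3 5 7 8)| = 12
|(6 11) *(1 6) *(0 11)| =4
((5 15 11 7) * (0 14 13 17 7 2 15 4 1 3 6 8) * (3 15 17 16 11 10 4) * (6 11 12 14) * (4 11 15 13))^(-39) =(1 12)(2 17 7 5 3 15 10 11)(4 16)(13 14)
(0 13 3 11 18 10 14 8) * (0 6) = [13, 1, 2, 11, 4, 5, 0, 7, 6, 9, 14, 18, 12, 3, 8, 15, 16, 17, 10] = (0 13 3 11 18 10 14 8 6)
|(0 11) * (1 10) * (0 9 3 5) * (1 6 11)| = 8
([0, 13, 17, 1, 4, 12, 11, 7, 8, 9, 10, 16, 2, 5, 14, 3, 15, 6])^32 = [0, 3, 12, 15, 4, 13, 17, 7, 8, 9, 10, 6, 5, 1, 14, 16, 11, 2]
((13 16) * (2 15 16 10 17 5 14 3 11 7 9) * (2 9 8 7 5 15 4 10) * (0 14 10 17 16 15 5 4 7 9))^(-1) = ((0 14 3 11 4 17 5 10 16 13 2 7 8 9))^(-1) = (0 9 8 7 2 13 16 10 5 17 4 11 3 14)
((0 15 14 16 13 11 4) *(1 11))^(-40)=((0 15 14 16 13 1 11 4))^(-40)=(16)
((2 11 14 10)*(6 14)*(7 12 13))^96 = (2 11 6 14 10)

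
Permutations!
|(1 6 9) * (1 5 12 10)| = |(1 6 9 5 12 10)| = 6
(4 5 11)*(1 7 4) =(1 7 4 5 11) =[0, 7, 2, 3, 5, 11, 6, 4, 8, 9, 10, 1]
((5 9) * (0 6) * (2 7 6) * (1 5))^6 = ((0 2 7 6)(1 5 9))^6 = (9)(0 7)(2 6)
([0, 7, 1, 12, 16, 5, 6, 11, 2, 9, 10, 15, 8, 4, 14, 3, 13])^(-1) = (1 2 8 12 3 15 11 7)(4 13 16)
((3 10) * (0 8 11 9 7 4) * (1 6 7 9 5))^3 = (0 5 7 8 1 4 11 6)(3 10)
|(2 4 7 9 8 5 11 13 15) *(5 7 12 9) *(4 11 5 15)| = 9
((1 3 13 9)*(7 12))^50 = ((1 3 13 9)(7 12))^50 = (1 13)(3 9)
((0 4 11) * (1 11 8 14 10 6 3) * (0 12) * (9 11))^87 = (0 12 11 9 1 3 6 10 14 8 4)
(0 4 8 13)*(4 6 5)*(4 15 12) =(0 6 5 15 12 4 8 13) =[6, 1, 2, 3, 8, 15, 5, 7, 13, 9, 10, 11, 4, 0, 14, 12]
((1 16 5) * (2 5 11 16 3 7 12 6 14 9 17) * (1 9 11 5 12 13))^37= (1 3 7 13)(2 12 6 14 11 16 5 9 17)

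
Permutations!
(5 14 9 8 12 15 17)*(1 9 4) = (1 9 8 12 15 17 5 14 4) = [0, 9, 2, 3, 1, 14, 6, 7, 12, 8, 10, 11, 15, 13, 4, 17, 16, 5]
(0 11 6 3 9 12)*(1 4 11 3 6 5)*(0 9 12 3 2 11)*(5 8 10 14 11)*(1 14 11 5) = (0 2 1 4)(3 12 9)(5 14)(8 10 11) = [2, 4, 1, 12, 0, 14, 6, 7, 10, 3, 11, 8, 9, 13, 5]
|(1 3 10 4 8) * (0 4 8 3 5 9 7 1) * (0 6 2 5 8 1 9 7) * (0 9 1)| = 12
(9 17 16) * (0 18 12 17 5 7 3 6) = (0 18 12 17 16 9 5 7 3 6) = [18, 1, 2, 6, 4, 7, 0, 3, 8, 5, 10, 11, 17, 13, 14, 15, 9, 16, 12]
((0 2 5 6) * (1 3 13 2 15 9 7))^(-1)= (0 6 5 2 13 3 1 7 9 15)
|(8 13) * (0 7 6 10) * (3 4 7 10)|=4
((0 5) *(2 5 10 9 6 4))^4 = ((0 10 9 6 4 2 5))^4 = (0 4 10 2 9 5 6)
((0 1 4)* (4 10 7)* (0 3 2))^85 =(0 1 10 7 4 3 2)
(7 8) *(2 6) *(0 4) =(0 4)(2 6)(7 8) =[4, 1, 6, 3, 0, 5, 2, 8, 7]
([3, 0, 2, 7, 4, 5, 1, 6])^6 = [3, 0, 2, 7, 4, 5, 1, 6]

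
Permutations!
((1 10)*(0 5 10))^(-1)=((0 5 10 1))^(-1)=(0 1 10 5)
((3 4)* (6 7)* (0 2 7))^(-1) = ((0 2 7 6)(3 4))^(-1) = (0 6 7 2)(3 4)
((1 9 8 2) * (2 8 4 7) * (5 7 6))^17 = ((1 9 4 6 5 7 2))^17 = (1 6 2 4 7 9 5)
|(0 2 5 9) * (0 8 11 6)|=|(0 2 5 9 8 11 6)|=7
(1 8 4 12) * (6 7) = [0, 8, 2, 3, 12, 5, 7, 6, 4, 9, 10, 11, 1] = (1 8 4 12)(6 7)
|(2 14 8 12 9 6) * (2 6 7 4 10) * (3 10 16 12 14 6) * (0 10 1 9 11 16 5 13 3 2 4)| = 18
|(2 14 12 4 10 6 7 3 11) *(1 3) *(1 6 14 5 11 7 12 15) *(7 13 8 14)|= |(1 3 13 8 14 15)(2 5 11)(4 10 7 6 12)|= 30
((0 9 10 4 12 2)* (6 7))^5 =((0 9 10 4 12 2)(6 7))^5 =(0 2 12 4 10 9)(6 7)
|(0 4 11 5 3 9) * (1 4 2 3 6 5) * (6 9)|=|(0 2 3 6 5 9)(1 4 11)|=6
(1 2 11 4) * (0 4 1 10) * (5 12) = (0 4 10)(1 2 11)(5 12) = [4, 2, 11, 3, 10, 12, 6, 7, 8, 9, 0, 1, 5]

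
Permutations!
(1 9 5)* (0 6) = (0 6)(1 9 5) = [6, 9, 2, 3, 4, 1, 0, 7, 8, 5]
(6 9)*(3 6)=(3 6 9)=[0, 1, 2, 6, 4, 5, 9, 7, 8, 3]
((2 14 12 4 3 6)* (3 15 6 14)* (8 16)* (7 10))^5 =(2 15 12 3 6 4 14)(7 10)(8 16)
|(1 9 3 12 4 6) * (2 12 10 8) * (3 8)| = 14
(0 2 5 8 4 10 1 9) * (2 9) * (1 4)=(0 9)(1 2 5 8)(4 10)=[9, 2, 5, 3, 10, 8, 6, 7, 1, 0, 4]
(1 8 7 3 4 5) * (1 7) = (1 8)(3 4 5 7) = [0, 8, 2, 4, 5, 7, 6, 3, 1]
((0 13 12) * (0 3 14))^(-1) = (0 14 3 12 13)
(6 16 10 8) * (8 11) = (6 16 10 11 8) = [0, 1, 2, 3, 4, 5, 16, 7, 6, 9, 11, 8, 12, 13, 14, 15, 10]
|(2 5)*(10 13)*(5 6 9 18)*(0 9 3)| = |(0 9 18 5 2 6 3)(10 13)| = 14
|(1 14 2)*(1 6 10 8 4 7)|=8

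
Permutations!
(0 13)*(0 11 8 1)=[13, 0, 2, 3, 4, 5, 6, 7, 1, 9, 10, 8, 12, 11]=(0 13 11 8 1)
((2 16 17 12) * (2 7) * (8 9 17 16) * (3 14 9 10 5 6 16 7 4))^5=(2 16 5 8 7 6 10)(3 4 12 17 9 14)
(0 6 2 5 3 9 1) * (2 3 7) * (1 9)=(9)(0 6 3 1)(2 5 7)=[6, 0, 5, 1, 4, 7, 3, 2, 8, 9]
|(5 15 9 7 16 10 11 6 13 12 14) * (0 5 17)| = |(0 5 15 9 7 16 10 11 6 13 12 14 17)| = 13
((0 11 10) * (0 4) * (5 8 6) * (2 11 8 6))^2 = (0 2 10)(4 8 11)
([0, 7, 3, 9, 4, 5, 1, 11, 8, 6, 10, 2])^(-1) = [0, 6, 11, 2, 4, 5, 9, 1, 8, 3, 10, 7]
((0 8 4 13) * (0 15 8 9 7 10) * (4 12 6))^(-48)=(15)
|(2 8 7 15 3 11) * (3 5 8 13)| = |(2 13 3 11)(5 8 7 15)| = 4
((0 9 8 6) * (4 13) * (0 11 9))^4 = (13)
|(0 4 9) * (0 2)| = 4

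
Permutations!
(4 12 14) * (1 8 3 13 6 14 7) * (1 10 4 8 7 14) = [0, 7, 2, 13, 12, 5, 1, 10, 3, 9, 4, 11, 14, 6, 8] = (1 7 10 4 12 14 8 3 13 6)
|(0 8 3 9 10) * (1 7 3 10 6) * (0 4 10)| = |(0 8)(1 7 3 9 6)(4 10)| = 10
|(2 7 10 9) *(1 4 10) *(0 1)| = 7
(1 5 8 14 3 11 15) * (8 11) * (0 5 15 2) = (0 5 11 2)(1 15)(3 8 14) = [5, 15, 0, 8, 4, 11, 6, 7, 14, 9, 10, 2, 12, 13, 3, 1]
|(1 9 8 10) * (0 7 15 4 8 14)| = |(0 7 15 4 8 10 1 9 14)| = 9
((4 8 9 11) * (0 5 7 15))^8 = ((0 5 7 15)(4 8 9 11))^8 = (15)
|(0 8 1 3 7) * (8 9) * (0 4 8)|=|(0 9)(1 3 7 4 8)|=10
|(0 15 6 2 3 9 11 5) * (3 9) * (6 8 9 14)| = |(0 15 8 9 11 5)(2 14 6)| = 6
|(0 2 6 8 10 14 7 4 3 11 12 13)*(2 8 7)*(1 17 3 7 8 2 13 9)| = |(0 2 6 8 10 14 13)(1 17 3 11 12 9)(4 7)| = 42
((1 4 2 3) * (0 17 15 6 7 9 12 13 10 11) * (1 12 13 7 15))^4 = ((0 17 1 4 2 3 12 7 9 13 10 11)(6 15))^4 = (0 2 9)(1 12 10)(3 13 17)(4 7 11)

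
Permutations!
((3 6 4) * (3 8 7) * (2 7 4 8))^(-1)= ((2 7 3 6 8 4))^(-1)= (2 4 8 6 3 7)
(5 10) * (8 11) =(5 10)(8 11) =[0, 1, 2, 3, 4, 10, 6, 7, 11, 9, 5, 8]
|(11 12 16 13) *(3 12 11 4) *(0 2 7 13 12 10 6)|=|(0 2 7 13 4 3 10 6)(12 16)|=8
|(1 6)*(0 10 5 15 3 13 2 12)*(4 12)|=18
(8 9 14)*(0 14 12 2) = [14, 1, 0, 3, 4, 5, 6, 7, 9, 12, 10, 11, 2, 13, 8] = (0 14 8 9 12 2)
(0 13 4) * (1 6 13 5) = (0 5 1 6 13 4) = [5, 6, 2, 3, 0, 1, 13, 7, 8, 9, 10, 11, 12, 4]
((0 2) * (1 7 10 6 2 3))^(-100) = (0 6 7 3 2 10 1)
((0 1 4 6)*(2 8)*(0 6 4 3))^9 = ((0 1 3)(2 8))^9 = (2 8)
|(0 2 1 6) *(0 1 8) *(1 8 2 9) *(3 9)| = 6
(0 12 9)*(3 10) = [12, 1, 2, 10, 4, 5, 6, 7, 8, 0, 3, 11, 9] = (0 12 9)(3 10)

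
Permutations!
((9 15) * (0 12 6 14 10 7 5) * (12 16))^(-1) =((0 16 12 6 14 10 7 5)(9 15))^(-1) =(0 5 7 10 14 6 12 16)(9 15)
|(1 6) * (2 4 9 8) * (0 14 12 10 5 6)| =|(0 14 12 10 5 6 1)(2 4 9 8)| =28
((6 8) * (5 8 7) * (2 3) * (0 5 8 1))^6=((0 5 1)(2 3)(6 7 8))^6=(8)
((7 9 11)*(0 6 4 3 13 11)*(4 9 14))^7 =((0 6 9)(3 13 11 7 14 4))^7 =(0 6 9)(3 13 11 7 14 4)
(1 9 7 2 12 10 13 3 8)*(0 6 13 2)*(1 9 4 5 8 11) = (0 6 13 3 11 1 4 5 8 9 7)(2 12 10) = [6, 4, 12, 11, 5, 8, 13, 0, 9, 7, 2, 1, 10, 3]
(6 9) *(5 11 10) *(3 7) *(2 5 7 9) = (2 5 11 10 7 3 9 6) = [0, 1, 5, 9, 4, 11, 2, 3, 8, 6, 7, 10]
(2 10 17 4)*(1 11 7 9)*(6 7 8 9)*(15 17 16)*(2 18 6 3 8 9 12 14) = (1 11 9)(2 10 16 15 17 4 18 6 7 3 8 12 14) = [0, 11, 10, 8, 18, 5, 7, 3, 12, 1, 16, 9, 14, 13, 2, 17, 15, 4, 6]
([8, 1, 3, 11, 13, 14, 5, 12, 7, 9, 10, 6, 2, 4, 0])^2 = (0 7 2 11 5)(3 6 14 8 12)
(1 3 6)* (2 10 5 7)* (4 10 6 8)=[0, 3, 6, 8, 10, 7, 1, 2, 4, 9, 5]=(1 3 8 4 10 5 7 2 6)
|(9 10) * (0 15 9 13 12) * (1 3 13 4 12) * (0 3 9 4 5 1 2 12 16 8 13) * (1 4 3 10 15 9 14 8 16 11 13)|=|(16)(0 9 15 3)(1 14 8)(2 12 10 5 4 11 13)|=84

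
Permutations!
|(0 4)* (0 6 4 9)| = |(0 9)(4 6)| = 2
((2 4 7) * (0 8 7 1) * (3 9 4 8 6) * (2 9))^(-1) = (0 1 4 9 7 8 2 3 6)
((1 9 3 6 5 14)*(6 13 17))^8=(17)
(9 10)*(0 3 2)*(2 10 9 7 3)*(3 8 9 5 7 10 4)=[2, 1, 0, 4, 3, 7, 6, 8, 9, 5, 10]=(10)(0 2)(3 4)(5 7 8 9)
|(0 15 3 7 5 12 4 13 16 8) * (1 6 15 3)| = |(0 3 7 5 12 4 13 16 8)(1 6 15)| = 9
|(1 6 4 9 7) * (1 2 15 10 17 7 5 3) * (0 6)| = 35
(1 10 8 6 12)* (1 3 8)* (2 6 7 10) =(1 2 6 12 3 8 7 10) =[0, 2, 6, 8, 4, 5, 12, 10, 7, 9, 1, 11, 3]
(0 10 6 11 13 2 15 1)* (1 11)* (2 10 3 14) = [3, 0, 15, 14, 4, 5, 1, 7, 8, 9, 6, 13, 12, 10, 2, 11] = (0 3 14 2 15 11 13 10 6 1)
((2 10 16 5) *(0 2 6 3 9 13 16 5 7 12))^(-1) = (0 12 7 16 13 9 3 6 5 10 2)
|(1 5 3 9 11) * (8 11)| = |(1 5 3 9 8 11)| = 6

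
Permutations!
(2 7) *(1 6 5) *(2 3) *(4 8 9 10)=(1 6 5)(2 7 3)(4 8 9 10)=[0, 6, 7, 2, 8, 1, 5, 3, 9, 10, 4]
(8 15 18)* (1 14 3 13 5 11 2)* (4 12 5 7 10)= (1 14 3 13 7 10 4 12 5 11 2)(8 15 18)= [0, 14, 1, 13, 12, 11, 6, 10, 15, 9, 4, 2, 5, 7, 3, 18, 16, 17, 8]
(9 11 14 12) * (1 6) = [0, 6, 2, 3, 4, 5, 1, 7, 8, 11, 10, 14, 9, 13, 12] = (1 6)(9 11 14 12)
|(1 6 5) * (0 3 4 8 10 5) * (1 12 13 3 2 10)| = 11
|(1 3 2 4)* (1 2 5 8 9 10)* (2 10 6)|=9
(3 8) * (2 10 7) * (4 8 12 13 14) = (2 10 7)(3 12 13 14 4 8) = [0, 1, 10, 12, 8, 5, 6, 2, 3, 9, 7, 11, 13, 14, 4]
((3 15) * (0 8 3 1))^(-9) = ((0 8 3 15 1))^(-9) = (0 8 3 15 1)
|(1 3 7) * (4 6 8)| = 3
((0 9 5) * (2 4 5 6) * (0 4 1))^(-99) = ((0 9 6 2 1)(4 5))^(-99) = (0 9 6 2 1)(4 5)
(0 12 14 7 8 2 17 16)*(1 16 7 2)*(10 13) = (0 12 14 2 17 7 8 1 16)(10 13) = [12, 16, 17, 3, 4, 5, 6, 8, 1, 9, 13, 11, 14, 10, 2, 15, 0, 7]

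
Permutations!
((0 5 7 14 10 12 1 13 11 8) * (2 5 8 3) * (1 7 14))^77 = (0 8)(1 10 2 13 12 5 11 7 14 3) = ((0 8)(1 13 11 3 2 5 14 10 12 7))^77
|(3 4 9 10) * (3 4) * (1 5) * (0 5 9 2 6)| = 8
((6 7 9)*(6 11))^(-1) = (6 11 9 7)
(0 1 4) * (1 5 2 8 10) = (0 5 2 8 10 1 4) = [5, 4, 8, 3, 0, 2, 6, 7, 10, 9, 1]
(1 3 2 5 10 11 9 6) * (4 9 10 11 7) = (1 3 2 5 11 10 7 4 9 6) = [0, 3, 5, 2, 9, 11, 1, 4, 8, 6, 7, 10]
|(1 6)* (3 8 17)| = 6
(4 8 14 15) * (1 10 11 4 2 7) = (1 10 11 4 8 14 15 2 7) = [0, 10, 7, 3, 8, 5, 6, 1, 14, 9, 11, 4, 12, 13, 15, 2]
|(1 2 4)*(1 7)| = 4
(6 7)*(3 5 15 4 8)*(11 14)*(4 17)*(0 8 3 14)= (0 8 14 11)(3 5 15 17 4)(6 7)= [8, 1, 2, 5, 3, 15, 7, 6, 14, 9, 10, 0, 12, 13, 11, 17, 16, 4]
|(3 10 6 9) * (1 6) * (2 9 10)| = 3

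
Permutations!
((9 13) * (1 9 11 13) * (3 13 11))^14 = ((1 9)(3 13))^14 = (13)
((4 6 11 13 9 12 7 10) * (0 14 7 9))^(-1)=(0 13 11 6 4 10 7 14)(9 12)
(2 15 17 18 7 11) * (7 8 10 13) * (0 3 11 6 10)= (0 3 11 2 15 17 18 8)(6 10 13 7)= [3, 1, 15, 11, 4, 5, 10, 6, 0, 9, 13, 2, 12, 7, 14, 17, 16, 18, 8]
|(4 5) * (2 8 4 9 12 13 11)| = |(2 8 4 5 9 12 13 11)| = 8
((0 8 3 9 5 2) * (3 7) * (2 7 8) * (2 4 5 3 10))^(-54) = (10)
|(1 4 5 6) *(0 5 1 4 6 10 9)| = |(0 5 10 9)(1 6 4)| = 12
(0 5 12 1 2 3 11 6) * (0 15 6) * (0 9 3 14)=(0 5 12 1 2 14)(3 11 9)(6 15)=[5, 2, 14, 11, 4, 12, 15, 7, 8, 3, 10, 9, 1, 13, 0, 6]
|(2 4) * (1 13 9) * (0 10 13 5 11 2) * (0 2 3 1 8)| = 20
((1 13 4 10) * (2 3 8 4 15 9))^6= ((1 13 15 9 2 3 8 4 10))^6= (1 8 9)(2 13 4)(3 15 10)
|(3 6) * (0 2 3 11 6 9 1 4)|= 6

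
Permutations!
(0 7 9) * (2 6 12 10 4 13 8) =[7, 1, 6, 3, 13, 5, 12, 9, 2, 0, 4, 11, 10, 8] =(0 7 9)(2 6 12 10 4 13 8)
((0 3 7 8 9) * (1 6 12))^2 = (0 7 9 3 8)(1 12 6)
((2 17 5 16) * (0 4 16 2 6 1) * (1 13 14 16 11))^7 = (0 1 11 4)(2 17 5)(6 16 14 13)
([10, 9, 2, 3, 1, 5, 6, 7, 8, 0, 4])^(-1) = (0 9 1 4 10)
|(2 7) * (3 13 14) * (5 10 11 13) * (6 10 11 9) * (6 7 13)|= 10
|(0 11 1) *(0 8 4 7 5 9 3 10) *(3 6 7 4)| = |(0 11 1 8 3 10)(5 9 6 7)| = 12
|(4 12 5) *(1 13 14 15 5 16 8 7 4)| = |(1 13 14 15 5)(4 12 16 8 7)| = 5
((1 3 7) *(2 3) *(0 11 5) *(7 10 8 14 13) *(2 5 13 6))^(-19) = ((0 11 13 7 1 5)(2 3 10 8 14 6))^(-19) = (0 5 1 7 13 11)(2 6 14 8 10 3)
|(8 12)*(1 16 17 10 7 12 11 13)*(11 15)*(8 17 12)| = 10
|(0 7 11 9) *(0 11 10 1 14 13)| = 6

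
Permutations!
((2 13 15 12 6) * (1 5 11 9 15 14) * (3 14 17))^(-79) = ((1 5 11 9 15 12 6 2 13 17 3 14))^(-79) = (1 12 3 9 13 5 6 14 15 17 11 2)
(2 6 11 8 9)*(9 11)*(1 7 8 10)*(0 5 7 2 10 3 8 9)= (0 5 7 9 10 1 2 6)(3 8 11)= [5, 2, 6, 8, 4, 7, 0, 9, 11, 10, 1, 3]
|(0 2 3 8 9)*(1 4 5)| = 15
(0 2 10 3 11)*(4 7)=(0 2 10 3 11)(4 7)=[2, 1, 10, 11, 7, 5, 6, 4, 8, 9, 3, 0]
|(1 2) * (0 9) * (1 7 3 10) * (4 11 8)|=30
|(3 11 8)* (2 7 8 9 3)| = |(2 7 8)(3 11 9)| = 3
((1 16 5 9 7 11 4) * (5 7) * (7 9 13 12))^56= (1 9 13 7 4 16 5 12 11)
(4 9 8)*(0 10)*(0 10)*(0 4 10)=(0 4 9 8 10)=[4, 1, 2, 3, 9, 5, 6, 7, 10, 8, 0]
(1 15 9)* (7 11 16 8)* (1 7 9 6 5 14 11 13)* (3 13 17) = (1 15 6 5 14 11 16 8 9 7 17 3 13) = [0, 15, 2, 13, 4, 14, 5, 17, 9, 7, 10, 16, 12, 1, 11, 6, 8, 3]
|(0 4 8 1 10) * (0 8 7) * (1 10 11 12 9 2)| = |(0 4 7)(1 11 12 9 2)(8 10)| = 30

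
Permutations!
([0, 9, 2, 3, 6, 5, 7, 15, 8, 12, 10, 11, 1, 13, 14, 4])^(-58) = (1 12 9)(4 7)(6 15)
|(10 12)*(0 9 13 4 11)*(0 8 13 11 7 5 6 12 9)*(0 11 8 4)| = |(0 11 4 7 5 6 12 10 9 8 13)| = 11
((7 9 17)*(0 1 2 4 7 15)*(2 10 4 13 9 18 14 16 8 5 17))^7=((0 1 10 4 7 18 14 16 8 5 17 15)(2 13 9))^7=(0 16 10 5 7 15 14 1 8 4 17 18)(2 13 9)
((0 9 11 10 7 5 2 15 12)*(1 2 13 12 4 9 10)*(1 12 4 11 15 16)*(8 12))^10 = (0 12 8 11 15 9 4 13 5 7 10)(1 2 16)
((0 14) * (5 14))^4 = (0 5 14)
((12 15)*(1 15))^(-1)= (1 12 15)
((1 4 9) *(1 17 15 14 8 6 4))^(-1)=(4 6 8 14 15 17 9)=((4 9 17 15 14 8 6))^(-1)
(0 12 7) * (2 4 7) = [12, 1, 4, 3, 7, 5, 6, 0, 8, 9, 10, 11, 2] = (0 12 2 4 7)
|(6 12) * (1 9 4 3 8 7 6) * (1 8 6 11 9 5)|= |(1 5)(3 6 12 8 7 11 9 4)|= 8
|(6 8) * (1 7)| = 2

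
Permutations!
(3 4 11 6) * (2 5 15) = (2 5 15)(3 4 11 6) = [0, 1, 5, 4, 11, 15, 3, 7, 8, 9, 10, 6, 12, 13, 14, 2]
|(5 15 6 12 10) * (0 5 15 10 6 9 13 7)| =|(0 5 10 15 9 13 7)(6 12)| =14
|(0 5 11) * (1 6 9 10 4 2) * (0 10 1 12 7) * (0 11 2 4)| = 21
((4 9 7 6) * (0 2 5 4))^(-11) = ((0 2 5 4 9 7 6))^(-11) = (0 4 6 5 7 2 9)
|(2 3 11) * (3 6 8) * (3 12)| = 6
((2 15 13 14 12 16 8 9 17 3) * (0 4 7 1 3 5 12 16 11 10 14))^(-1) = (0 13 15 2 3 1 7 4)(5 17 9 8 16 14 10 11 12)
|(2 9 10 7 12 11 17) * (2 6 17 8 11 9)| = 4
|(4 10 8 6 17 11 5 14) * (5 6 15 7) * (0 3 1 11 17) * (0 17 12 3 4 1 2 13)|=|(0 4 10 8 15 7 5 14 1 11 6 17 12 3 2 13)|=16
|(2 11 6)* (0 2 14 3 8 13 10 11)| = 14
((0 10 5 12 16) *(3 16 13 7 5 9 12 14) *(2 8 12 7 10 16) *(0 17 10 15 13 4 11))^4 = (0 9 3 4 17 5 8)(2 11 10 14 12 16 7)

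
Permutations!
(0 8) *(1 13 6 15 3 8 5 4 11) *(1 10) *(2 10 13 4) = (0 5 2 10 1 4 11 13 6 15 3 8) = [5, 4, 10, 8, 11, 2, 15, 7, 0, 9, 1, 13, 12, 6, 14, 3]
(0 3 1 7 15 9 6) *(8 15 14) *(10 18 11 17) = (0 3 1 7 14 8 15 9 6)(10 18 11 17) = [3, 7, 2, 1, 4, 5, 0, 14, 15, 6, 18, 17, 12, 13, 8, 9, 16, 10, 11]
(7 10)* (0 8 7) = (0 8 7 10) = [8, 1, 2, 3, 4, 5, 6, 10, 7, 9, 0]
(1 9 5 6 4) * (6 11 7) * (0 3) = [3, 9, 2, 0, 1, 11, 4, 6, 8, 5, 10, 7] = (0 3)(1 9 5 11 7 6 4)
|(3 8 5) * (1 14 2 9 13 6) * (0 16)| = 6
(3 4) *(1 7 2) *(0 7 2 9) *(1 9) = (0 7 1 2 9)(3 4) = [7, 2, 9, 4, 3, 5, 6, 1, 8, 0]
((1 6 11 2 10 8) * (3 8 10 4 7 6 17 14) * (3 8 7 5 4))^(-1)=(1 8 14 17)(2 11 6 7 3)(4 5)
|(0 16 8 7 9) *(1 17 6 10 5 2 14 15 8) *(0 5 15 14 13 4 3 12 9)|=63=|(0 16 1 17 6 10 15 8 7)(2 13 4 3 12 9 5)|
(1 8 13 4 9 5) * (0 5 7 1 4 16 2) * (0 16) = [5, 8, 16, 3, 9, 4, 6, 1, 13, 7, 10, 11, 12, 0, 14, 15, 2] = (0 5 4 9 7 1 8 13)(2 16)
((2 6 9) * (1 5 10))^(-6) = ((1 5 10)(2 6 9))^(-6) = (10)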